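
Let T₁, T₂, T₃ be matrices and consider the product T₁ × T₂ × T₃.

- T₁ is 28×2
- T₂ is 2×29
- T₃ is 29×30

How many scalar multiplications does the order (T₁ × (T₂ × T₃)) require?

(T₂ × T₃): 2×29 by 29×30 → 2×30, cost 2·29·30 = 1740
(T₁ × (T₂ × T₃)): 28×2 by 2×30 → 28×30, cost 28·2·30 = 1680; cumulative 3420
Total: 3420 scalar multiplications.

3420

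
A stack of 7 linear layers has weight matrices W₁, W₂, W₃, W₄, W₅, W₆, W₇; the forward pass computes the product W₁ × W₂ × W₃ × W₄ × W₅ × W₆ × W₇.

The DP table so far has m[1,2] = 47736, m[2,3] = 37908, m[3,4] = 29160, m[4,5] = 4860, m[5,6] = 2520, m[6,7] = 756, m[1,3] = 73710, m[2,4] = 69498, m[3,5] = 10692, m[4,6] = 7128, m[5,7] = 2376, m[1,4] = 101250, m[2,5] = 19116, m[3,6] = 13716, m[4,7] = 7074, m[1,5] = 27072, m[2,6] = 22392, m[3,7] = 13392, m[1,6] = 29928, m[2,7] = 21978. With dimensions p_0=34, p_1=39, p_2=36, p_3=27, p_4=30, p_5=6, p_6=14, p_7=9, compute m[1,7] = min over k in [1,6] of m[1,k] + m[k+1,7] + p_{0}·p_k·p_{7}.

29664

m[1,7] = min over k∈[1,6] of m[1,k]+m[k+1,7]+p_{0}·p_k·p_{7}.
k=1: 0 + 21978 + 34·39·9 = 33912; k=2: 47736 + 13392 + 34·36·9 = 72144; k=3: 73710 + 7074 + 34·27·9 = 89046; k=4: 101250 + 2376 + 34·30·9 = 112806; k=5: 27072 + 756 + 34·6·9 = 29664; k=6: 29928 + 0 + 34·14·9 = 34212.
Minimum: 29664 at k=5.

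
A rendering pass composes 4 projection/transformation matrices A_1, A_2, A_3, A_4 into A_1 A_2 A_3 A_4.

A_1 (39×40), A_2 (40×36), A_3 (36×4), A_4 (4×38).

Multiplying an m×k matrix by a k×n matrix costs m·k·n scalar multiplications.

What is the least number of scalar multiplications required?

17928

Adjacent pairs: A_1A_2 = 39·40·36 = 56160; A_2A_3 = 40·36·4 = 5760; A_3A_4 = 36·4·38 = 5472.
Length 3: A_1..A_3: k=1: 0+5760+39·40·4=12000; k=2: 56160+0+39·36·4=61776 → min 12000 | A_2..A_4: k=2: 0+5472+40·36·38=60192; k=3: 5760+0+40·4·38=11840 → min 11840.
Length 4: A_1..A_4: k=1: 0+11840+39·40·38=71120; k=2: 56160+5472+39·36·38=114984; k=3: 12000+0+39·4·38=17928 → min 17928.
Optimal order: ((A_1 (A_2 A_3)) A_4) with cost 17928.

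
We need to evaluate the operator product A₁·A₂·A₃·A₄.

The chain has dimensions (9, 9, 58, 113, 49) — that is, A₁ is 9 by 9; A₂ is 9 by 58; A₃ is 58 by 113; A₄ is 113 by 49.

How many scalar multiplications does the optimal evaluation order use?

Adjacent pairs: A₁A₂ = 9·9·58 = 4698; A₂A₃ = 9·58·113 = 58986; A₃A₄ = 58·113·49 = 321146.
Length 3: A₁..A₃: k=1: 0+58986+9·9·113=68139; k=2: 4698+0+9·58·113=63684 → min 63684 | A₂..A₄: k=2: 0+321146+9·58·49=346724; k=3: 58986+0+9·113·49=108819 → min 108819.
Length 4: A₁..A₄: k=1: 0+108819+9·9·49=112788; k=2: 4698+321146+9·58·49=351422; k=3: 63684+0+9·113·49=113517 → min 112788.
Optimal order: (A₁·((A₂·A₃)·A₄)) with cost 112788.

112788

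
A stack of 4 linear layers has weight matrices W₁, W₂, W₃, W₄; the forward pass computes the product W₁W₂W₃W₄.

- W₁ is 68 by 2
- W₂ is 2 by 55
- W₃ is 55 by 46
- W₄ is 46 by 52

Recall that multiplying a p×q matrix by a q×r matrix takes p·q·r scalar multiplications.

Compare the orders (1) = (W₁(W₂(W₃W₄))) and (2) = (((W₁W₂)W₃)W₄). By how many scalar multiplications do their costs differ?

197824

Order (1) = (W₁(W₂(W₃W₄))): (W₃W₄): 55×46 by 46×52 → 55×52, cost 55·46·52 = 131560; (W₂(W₃W₄)): 2×55 by 55×52 → 2×52, cost 2·55·52 = 5720; cumulative 137280; (W₁(W₂(W₃W₄))): 68×2 by 2×52 → 68×52, cost 68·2·52 = 7072; cumulative 144352. Total 144352.
Order (2) = (((W₁W₂)W₃)W₄): (W₁W₂): 68×2 by 2×55 → 68×55, cost 68·2·55 = 7480; ((W₁W₂)W₃): 68×55 by 55×46 → 68×46, cost 68·55·46 = 172040; cumulative 179520; (((W₁W₂)W₃)W₄): 68×46 by 46×52 → 68×52, cost 68·46·52 = 162656; cumulative 342176. Total 342176.
Difference: |144352 − 342176| = 197824.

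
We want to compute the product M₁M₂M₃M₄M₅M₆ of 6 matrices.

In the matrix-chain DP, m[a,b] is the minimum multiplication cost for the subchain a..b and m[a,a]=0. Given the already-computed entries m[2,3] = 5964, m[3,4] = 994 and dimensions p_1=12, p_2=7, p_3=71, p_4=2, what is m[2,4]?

m[2,4] = min over k∈[2,3] of m[2,k]+m[k+1,4]+p_{1}·p_k·p_{4}.
k=2: 0 + 994 + 12·7·2 = 1162; k=3: 5964 + 0 + 12·71·2 = 7668.
Minimum: 1162 at k=2.

1162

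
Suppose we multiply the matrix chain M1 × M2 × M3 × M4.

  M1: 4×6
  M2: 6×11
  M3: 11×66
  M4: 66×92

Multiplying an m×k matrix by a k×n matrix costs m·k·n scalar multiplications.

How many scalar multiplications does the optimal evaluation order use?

27456

Adjacent pairs: M1M2 = 4·6·11 = 264; M2M3 = 6·11·66 = 4356; M3M4 = 11·66·92 = 66792.
Length 3: M1..M3: k=1: 0+4356+4·6·66=5940; k=2: 264+0+4·11·66=3168 → min 3168 | M2..M4: k=2: 0+66792+6·11·92=72864; k=3: 4356+0+6·66·92=40788 → min 40788.
Length 4: M1..M4: k=1: 0+40788+4·6·92=42996; k=2: 264+66792+4·11·92=71104; k=3: 3168+0+4·66·92=27456 → min 27456.
Optimal order: (((M1 × M2) × M3) × M4) with cost 27456.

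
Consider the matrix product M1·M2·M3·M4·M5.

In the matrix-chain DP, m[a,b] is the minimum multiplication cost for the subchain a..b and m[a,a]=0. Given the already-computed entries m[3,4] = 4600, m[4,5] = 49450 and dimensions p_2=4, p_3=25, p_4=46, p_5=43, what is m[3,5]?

m[3,5] = min over k∈[3,4] of m[3,k]+m[k+1,5]+p_{2}·p_k·p_{5}.
k=3: 0 + 49450 + 4·25·43 = 53750; k=4: 4600 + 0 + 4·46·43 = 12512.
Minimum: 12512 at k=4.

12512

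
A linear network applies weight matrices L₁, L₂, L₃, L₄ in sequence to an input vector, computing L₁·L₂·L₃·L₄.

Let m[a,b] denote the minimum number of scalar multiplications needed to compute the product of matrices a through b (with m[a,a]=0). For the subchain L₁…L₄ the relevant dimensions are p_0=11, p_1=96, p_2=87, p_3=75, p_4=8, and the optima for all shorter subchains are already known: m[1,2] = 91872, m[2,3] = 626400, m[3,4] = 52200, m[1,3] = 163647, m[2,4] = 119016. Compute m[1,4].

m[1,4] = min over k∈[1,3] of m[1,k]+m[k+1,4]+p_{0}·p_k·p_{4}.
k=1: 0 + 119016 + 11·96·8 = 127464; k=2: 91872 + 52200 + 11·87·8 = 151728; k=3: 163647 + 0 + 11·75·8 = 170247.
Minimum: 127464 at k=1.

127464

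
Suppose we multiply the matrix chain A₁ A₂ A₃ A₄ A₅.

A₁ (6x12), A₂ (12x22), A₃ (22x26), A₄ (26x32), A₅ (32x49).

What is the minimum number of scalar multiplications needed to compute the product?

Adjacent pairs: A₁A₂ = 6·12·22 = 1584; A₂A₃ = 12·22·26 = 6864; A₃A₄ = 22·26·32 = 18304; A₄A₅ = 26·32·49 = 40768.
Length 3: A₁..A₃: k=1: 0+6864+6·12·26=8736; k=2: 1584+0+6·22·26=5016 → min 5016 | A₂..A₄: k=2: 0+18304+12·22·32=26752; k=3: 6864+0+12·26·32=16848 → min 16848 | A₃..A₅: k=3: 0+40768+22·26·49=68796; k=4: 18304+0+22·32·49=52800 → min 52800.
Length 4: A₁..A₄: k=1: 0+16848+6·12·32=19152; k=2: 1584+18304+6·22·32=24112; k=3: 5016+0+6·26·32=10008 → min 10008 | A₂..A₅: k=2: 0+52800+12·22·49=65736; k=3: 6864+40768+12·26·49=62920; k=4: 16848+0+12·32·49=35664 → min 35664.
Length 5: A₁..A₅: k=1: 0+35664+6·12·49=39192; k=2: 1584+52800+6·22·49=60852; k=3: 5016+40768+6·26·49=53428; k=4: 10008+0+6·32·49=19416 → min 19416.
Optimal order: ((((A₁ A₂) A₃) A₄) A₅) with cost 19416.

19416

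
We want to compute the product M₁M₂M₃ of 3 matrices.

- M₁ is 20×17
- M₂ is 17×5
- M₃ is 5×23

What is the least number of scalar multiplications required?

Order (M₁(M₂M₃)): (M₂M₃): 17×5 by 5×23 → 17×23, cost 17·5·23 = 1955; (M₁(M₂M₃)): 20×17 by 17×23 → 20×23, cost 20·17·23 = 7820; cumulative 9775. Total 9775.
Order ((M₁M₂)M₃): (M₁M₂): 20×17 by 17×5 → 20×5, cost 20·17·5 = 1700; ((M₁M₂)M₃): 20×5 by 5×23 → 20×23, cost 20·5·23 = 2300; cumulative 4000. Total 4000.
Minimum: 4000.

4000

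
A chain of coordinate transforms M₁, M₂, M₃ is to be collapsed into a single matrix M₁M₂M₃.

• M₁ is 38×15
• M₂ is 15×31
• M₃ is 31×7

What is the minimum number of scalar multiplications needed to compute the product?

Order (M₁(M₂M₃)): (M₂M₃): 15×31 by 31×7 → 15×7, cost 15·31·7 = 3255; (M₁(M₂M₃)): 38×15 by 15×7 → 38×7, cost 38·15·7 = 3990; cumulative 7245. Total 7245.
Order ((M₁M₂)M₃): (M₁M₂): 38×15 by 15×31 → 38×31, cost 38·15·31 = 17670; ((M₁M₂)M₃): 38×31 by 31×7 → 38×7, cost 38·31·7 = 8246; cumulative 25916. Total 25916.
Minimum: 7245.

7245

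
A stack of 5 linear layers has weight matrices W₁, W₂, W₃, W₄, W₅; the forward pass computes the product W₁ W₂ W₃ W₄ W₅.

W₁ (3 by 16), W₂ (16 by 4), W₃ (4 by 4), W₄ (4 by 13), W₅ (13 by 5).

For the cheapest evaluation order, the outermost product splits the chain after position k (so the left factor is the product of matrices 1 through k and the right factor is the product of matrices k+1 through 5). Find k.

Adjacent pairs: W₁W₂ = 3·16·4 = 192; W₂W₃ = 16·4·4 = 256; W₃W₄ = 4·4·13 = 208; W₄W₅ = 4·13·5 = 260.
Length 3: W₁..W₃: k=1: 0+256+3·16·4=448; k=2: 192+0+3·4·4=240 → min 240 | W₂..W₄: k=2: 0+208+16·4·13=1040; k=3: 256+0+16·4·13=1088 → min 1040 | W₃..W₅: k=3: 0+260+4·4·5=340; k=4: 208+0+4·13·5=468 → min 340.
Length 4: W₁..W₄: k=1: 0+1040+3·16·13=1664; k=2: 192+208+3·4·13=556; k=3: 240+0+3·4·13=396 → min 396 | W₂..W₅: k=2: 0+340+16·4·5=660; k=3: 256+260+16·4·5=836; k=4: 1040+0+16·13·5=2080 → min 660.
Top-level splits: k=1: (W₁..W₁)·(W₂..W₅) → 0+660+3·16·5 = 900; k=2: (W₁..W₂)·(W₃..W₅) → 192+340+3·4·5 = 592; k=3: (W₁..W₃)·(W₄..W₅) → 240+260+3·4·5 = 560; k=4: (W₁..W₄)·(W₅..W₅) → 396+0+3·13·5 = 591.
Best split is after W₃, i.e. k = 3.

3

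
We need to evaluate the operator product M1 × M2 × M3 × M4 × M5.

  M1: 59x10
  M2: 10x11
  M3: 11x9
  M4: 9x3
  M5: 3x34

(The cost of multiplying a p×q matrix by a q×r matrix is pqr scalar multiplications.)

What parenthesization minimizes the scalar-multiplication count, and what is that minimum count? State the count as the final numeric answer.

8415

Adjacent pairs: M1M2 = 59·10·11 = 6490; M2M3 = 10·11·9 = 990; M3M4 = 11·9·3 = 297; M4M5 = 9·3·34 = 918.
Length 3: M1..M3: k=1: 0+990+59·10·9=6300; k=2: 6490+0+59·11·9=12331 → min 6300 | M2..M4: k=2: 0+297+10·11·3=627; k=3: 990+0+10·9·3=1260 → min 627 | M3..M5: k=3: 0+918+11·9·34=4284; k=4: 297+0+11·3·34=1419 → min 1419.
Length 4: M1..M4: k=1: 0+627+59·10·3=2397; k=2: 6490+297+59·11·3=8734; k=3: 6300+0+59·9·3=7893 → min 2397 | M2..M5: k=2: 0+1419+10·11·34=5159; k=3: 990+918+10·9·34=4968; k=4: 627+0+10·3·34=1647 → min 1647.
Length 5: M1..M5: k=1: 0+1647+59·10·34=21707; k=2: 6490+1419+59·11·34=29975; k=3: 6300+918+59·9·34=25272; k=4: 2397+0+59·3·34=8415 → min 8415.
Optimal parenthesization: ((M1 × (M2 × (M3 × M4))) × M5) with cost 8415.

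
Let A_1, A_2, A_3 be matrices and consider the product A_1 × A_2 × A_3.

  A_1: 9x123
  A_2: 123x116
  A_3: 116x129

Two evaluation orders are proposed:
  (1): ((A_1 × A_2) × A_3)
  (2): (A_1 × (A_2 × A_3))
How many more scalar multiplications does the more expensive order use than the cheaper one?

Order (1) = ((A_1 × A_2) × A_3): (A_1 × A_2): 9×123 by 123×116 → 9×116, cost 9·123·116 = 128412; ((A_1 × A_2) × A_3): 9×116 by 116×129 → 9×129, cost 9·116·129 = 134676; cumulative 263088. Total 263088.
Order (2) = (A_1 × (A_2 × A_3)): (A_2 × A_3): 123×116 by 116×129 → 123×129, cost 123·116·129 = 1840572; (A_1 × (A_2 × A_3)): 9×123 by 123×129 → 9×129, cost 9·123·129 = 142803; cumulative 1983375. Total 1983375.
Difference: |263088 − 1983375| = 1720287.

1720287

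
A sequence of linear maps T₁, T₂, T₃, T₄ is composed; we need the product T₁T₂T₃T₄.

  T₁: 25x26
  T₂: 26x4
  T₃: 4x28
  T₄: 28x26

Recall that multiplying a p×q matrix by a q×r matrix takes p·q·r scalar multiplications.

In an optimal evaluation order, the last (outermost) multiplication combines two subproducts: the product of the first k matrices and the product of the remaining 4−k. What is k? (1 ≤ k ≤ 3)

2

Adjacent pairs: T₁T₂ = 25·26·4 = 2600; T₂T₃ = 26·4·28 = 2912; T₃T₄ = 4·28·26 = 2912.
Length 3: T₁..T₃: k=1: 0+2912+25·26·28=21112; k=2: 2600+0+25·4·28=5400 → min 5400 | T₂..T₄: k=2: 0+2912+26·4·26=5616; k=3: 2912+0+26·28·26=21840 → min 5616.
Top-level splits: k=1: (T₁..T₁)·(T₂..T₄) → 0+5616+25·26·26 = 22516; k=2: (T₁..T₂)·(T₃..T₄) → 2600+2912+25·4·26 = 8112; k=3: (T₁..T₃)·(T₄..T₄) → 5400+0+25·28·26 = 23600.
Best split is after T₂, i.e. k = 2.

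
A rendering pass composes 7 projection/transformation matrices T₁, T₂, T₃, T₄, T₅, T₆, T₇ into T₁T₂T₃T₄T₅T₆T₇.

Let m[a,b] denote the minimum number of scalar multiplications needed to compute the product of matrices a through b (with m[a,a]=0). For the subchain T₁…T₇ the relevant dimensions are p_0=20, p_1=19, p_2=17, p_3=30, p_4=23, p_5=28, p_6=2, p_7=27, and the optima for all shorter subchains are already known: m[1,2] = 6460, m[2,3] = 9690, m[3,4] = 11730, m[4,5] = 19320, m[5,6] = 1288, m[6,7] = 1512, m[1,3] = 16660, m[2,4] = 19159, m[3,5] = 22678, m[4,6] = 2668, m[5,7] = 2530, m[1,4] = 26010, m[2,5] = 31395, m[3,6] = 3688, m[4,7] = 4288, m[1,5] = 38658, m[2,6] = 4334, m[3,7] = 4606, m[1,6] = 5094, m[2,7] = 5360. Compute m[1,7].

m[1,7] = min over k∈[1,6] of m[1,k]+m[k+1,7]+p_{0}·p_k·p_{7}.
k=1: 0 + 5360 + 20·19·27 = 15620; k=2: 6460 + 4606 + 20·17·27 = 20246; k=3: 16660 + 4288 + 20·30·27 = 37148; k=4: 26010 + 2530 + 20·23·27 = 40960; k=5: 38658 + 1512 + 20·28·27 = 55290; k=6: 5094 + 0 + 20·2·27 = 6174.
Minimum: 6174 at k=6.

6174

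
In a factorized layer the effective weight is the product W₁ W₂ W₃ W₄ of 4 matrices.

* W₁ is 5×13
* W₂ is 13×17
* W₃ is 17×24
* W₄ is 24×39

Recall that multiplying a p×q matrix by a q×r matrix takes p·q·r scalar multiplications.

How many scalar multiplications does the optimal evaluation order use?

Adjacent pairs: W₁W₂ = 5·13·17 = 1105; W₂W₃ = 13·17·24 = 5304; W₃W₄ = 17·24·39 = 15912.
Length 3: W₁..W₃: k=1: 0+5304+5·13·24=6864; k=2: 1105+0+5·17·24=3145 → min 3145 | W₂..W₄: k=2: 0+15912+13·17·39=24531; k=3: 5304+0+13·24·39=17472 → min 17472.
Length 4: W₁..W₄: k=1: 0+17472+5·13·39=20007; k=2: 1105+15912+5·17·39=20332; k=3: 3145+0+5·24·39=7825 → min 7825.
Optimal order: (((W₁ W₂) W₃) W₄) with cost 7825.

7825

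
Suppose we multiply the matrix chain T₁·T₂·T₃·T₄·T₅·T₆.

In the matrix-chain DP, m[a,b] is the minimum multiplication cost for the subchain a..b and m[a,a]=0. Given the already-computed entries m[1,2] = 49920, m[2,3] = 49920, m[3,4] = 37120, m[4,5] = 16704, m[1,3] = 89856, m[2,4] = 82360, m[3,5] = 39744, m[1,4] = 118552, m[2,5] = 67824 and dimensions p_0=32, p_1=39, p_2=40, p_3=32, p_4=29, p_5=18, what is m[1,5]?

m[1,5] = min over k∈[1,4] of m[1,k]+m[k+1,5]+p_{0}·p_k·p_{5}.
k=1: 0 + 67824 + 32·39·18 = 90288; k=2: 49920 + 39744 + 32·40·18 = 112704; k=3: 89856 + 16704 + 32·32·18 = 124992; k=4: 118552 + 0 + 32·29·18 = 135256.
Minimum: 90288 at k=1.

90288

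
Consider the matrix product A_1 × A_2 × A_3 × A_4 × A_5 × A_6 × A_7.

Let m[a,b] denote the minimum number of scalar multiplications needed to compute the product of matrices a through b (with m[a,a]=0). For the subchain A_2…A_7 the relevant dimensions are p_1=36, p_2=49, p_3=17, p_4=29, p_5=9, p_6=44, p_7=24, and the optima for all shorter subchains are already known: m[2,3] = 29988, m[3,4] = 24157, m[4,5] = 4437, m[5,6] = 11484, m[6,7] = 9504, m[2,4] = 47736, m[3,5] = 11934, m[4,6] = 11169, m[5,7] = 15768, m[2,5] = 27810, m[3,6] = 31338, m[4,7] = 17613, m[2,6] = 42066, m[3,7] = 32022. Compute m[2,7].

45090

m[2,7] = min over k∈[2,6] of m[2,k]+m[k+1,7]+p_{1}·p_k·p_{7}.
k=2: 0 + 32022 + 36·49·24 = 74358; k=3: 29988 + 17613 + 36·17·24 = 62289; k=4: 47736 + 15768 + 36·29·24 = 88560; k=5: 27810 + 9504 + 36·9·24 = 45090; k=6: 42066 + 0 + 36·44·24 = 80082.
Minimum: 45090 at k=5.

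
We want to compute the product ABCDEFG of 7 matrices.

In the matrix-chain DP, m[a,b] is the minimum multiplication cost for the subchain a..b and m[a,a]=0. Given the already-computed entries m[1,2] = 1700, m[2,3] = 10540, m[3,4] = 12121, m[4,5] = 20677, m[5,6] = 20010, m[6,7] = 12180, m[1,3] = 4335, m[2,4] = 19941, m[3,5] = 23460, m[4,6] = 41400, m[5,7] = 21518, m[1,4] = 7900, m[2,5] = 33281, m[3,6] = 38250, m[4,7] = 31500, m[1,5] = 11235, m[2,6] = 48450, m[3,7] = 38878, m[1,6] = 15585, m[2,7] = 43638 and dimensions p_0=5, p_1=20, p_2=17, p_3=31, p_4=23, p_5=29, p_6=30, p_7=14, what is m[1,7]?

m[1,7] = min over k∈[1,6] of m[1,k]+m[k+1,7]+p_{0}·p_k·p_{7}.
k=1: 0 + 43638 + 5·20·14 = 45038; k=2: 1700 + 38878 + 5·17·14 = 41768; k=3: 4335 + 31500 + 5·31·14 = 38005; k=4: 7900 + 21518 + 5·23·14 = 31028; k=5: 11235 + 12180 + 5·29·14 = 25445; k=6: 15585 + 0 + 5·30·14 = 17685.
Minimum: 17685 at k=6.

17685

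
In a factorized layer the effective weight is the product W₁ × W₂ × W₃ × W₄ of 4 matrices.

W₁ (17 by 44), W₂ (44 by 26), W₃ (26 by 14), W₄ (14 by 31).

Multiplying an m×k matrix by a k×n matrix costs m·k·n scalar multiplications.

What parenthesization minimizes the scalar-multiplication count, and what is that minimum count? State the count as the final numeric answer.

Adjacent pairs: W₁W₂ = 17·44·26 = 19448; W₂W₃ = 44·26·14 = 16016; W₃W₄ = 26·14·31 = 11284.
Length 3: W₁..W₃: k=1: 0+16016+17·44·14=26488; k=2: 19448+0+17·26·14=25636 → min 25636 | W₂..W₄: k=2: 0+11284+44·26·31=46748; k=3: 16016+0+44·14·31=35112 → min 35112.
Length 4: W₁..W₄: k=1: 0+35112+17·44·31=58300; k=2: 19448+11284+17·26·31=44434; k=3: 25636+0+17·14·31=33014 → min 33014.
Optimal parenthesization: (((W₁ × W₂) × W₃) × W₄) with cost 33014.

33014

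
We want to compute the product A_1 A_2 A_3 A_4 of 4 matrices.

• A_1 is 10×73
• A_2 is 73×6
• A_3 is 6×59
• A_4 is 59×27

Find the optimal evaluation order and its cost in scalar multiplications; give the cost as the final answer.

Adjacent pairs: A_1A_2 = 10·73·6 = 4380; A_2A_3 = 73·6·59 = 25842; A_3A_4 = 6·59·27 = 9558.
Length 3: A_1..A_3: k=1: 0+25842+10·73·59=68912; k=2: 4380+0+10·6·59=7920 → min 7920 | A_2..A_4: k=2: 0+9558+73·6·27=21384; k=3: 25842+0+73·59·27=142131 → min 21384.
Length 4: A_1..A_4: k=1: 0+21384+10·73·27=41094; k=2: 4380+9558+10·6·27=15558; k=3: 7920+0+10·59·27=23850 → min 15558.
Optimal parenthesization: ((A_1 A_2) (A_3 A_4)) with cost 15558.

15558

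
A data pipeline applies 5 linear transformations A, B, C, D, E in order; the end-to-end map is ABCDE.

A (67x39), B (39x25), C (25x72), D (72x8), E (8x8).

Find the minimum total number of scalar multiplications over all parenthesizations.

Adjacent pairs: AB = 67·39·25 = 65325; BC = 39·25·72 = 70200; CD = 25·72·8 = 14400; DE = 72·8·8 = 4608.
Length 3: A..C: k=1: 0+70200+67·39·72=258336; k=2: 65325+0+67·25·72=185925 → min 185925 | B..D: k=2: 0+14400+39·25·8=22200; k=3: 70200+0+39·72·8=92664 → min 22200 | C..E: k=3: 0+4608+25·72·8=19008; k=4: 14400+0+25·8·8=16000 → min 16000.
Length 4: A..D: k=1: 0+22200+67·39·8=43104; k=2: 65325+14400+67·25·8=93125; k=3: 185925+0+67·72·8=224517 → min 43104 | B..E: k=2: 0+16000+39·25·8=23800; k=3: 70200+4608+39·72·8=97272; k=4: 22200+0+39·8·8=24696 → min 23800.
Length 5: A..E: k=1: 0+23800+67·39·8=44704; k=2: 65325+16000+67·25·8=94725; k=3: 185925+4608+67·72·8=229125; k=4: 43104+0+67·8·8=47392 → min 44704.
Optimal order: (A(B((CD)E))) with cost 44704.

44704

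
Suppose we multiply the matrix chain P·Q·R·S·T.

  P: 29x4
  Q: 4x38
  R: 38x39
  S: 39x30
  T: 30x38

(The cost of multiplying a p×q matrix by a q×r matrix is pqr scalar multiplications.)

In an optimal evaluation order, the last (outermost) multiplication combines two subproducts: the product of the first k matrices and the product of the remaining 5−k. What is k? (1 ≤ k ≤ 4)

1

Adjacent pairs: PQ = 29·4·38 = 4408; QR = 4·38·39 = 5928; RS = 38·39·30 = 44460; ST = 39·30·38 = 44460.
Length 3: P..R: k=1: 0+5928+29·4·39=10452; k=2: 4408+0+29·38·39=47386 → min 10452 | Q..S: k=2: 0+44460+4·38·30=49020; k=3: 5928+0+4·39·30=10608 → min 10608 | R..T: k=3: 0+44460+38·39·38=100776; k=4: 44460+0+38·30·38=87780 → min 87780.
Length 4: P..S: k=1: 0+10608+29·4·30=14088; k=2: 4408+44460+29·38·30=81928; k=3: 10452+0+29·39·30=44382 → min 14088 | Q..T: k=2: 0+87780+4·38·38=93556; k=3: 5928+44460+4·39·38=56316; k=4: 10608+0+4·30·38=15168 → min 15168.
Top-level splits: k=1: (P..P)·(Q..T) → 0+15168+29·4·38 = 19576; k=2: (P..Q)·(R..T) → 4408+87780+29·38·38 = 134064; k=3: (P..R)·(S..T) → 10452+44460+29·39·38 = 97890; k=4: (P..S)·(T..T) → 14088+0+29·30·38 = 47148.
Best split is after P, i.e. k = 1.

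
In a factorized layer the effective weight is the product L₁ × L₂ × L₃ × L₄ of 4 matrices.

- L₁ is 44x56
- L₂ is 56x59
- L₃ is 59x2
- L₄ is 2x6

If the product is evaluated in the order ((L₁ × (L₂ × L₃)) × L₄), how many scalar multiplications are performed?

12064

(L₂ × L₃): 56×59 by 59×2 → 56×2, cost 56·59·2 = 6608
(L₁ × (L₂ × L₃)): 44×56 by 56×2 → 44×2, cost 44·56·2 = 4928; cumulative 11536
((L₁ × (L₂ × L₃)) × L₄): 44×2 by 2×6 → 44×6, cost 44·2·6 = 528; cumulative 12064
Total: 12064 scalar multiplications.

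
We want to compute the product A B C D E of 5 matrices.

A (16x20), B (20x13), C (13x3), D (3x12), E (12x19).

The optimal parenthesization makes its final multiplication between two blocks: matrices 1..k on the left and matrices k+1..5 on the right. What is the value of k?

Adjacent pairs: AB = 16·20·13 = 4160; BC = 20·13·3 = 780; CD = 13·3·12 = 468; DE = 3·12·19 = 684.
Length 3: A..C: k=1: 0+780+16·20·3=1740; k=2: 4160+0+16·13·3=4784 → min 1740 | B..D: k=2: 0+468+20·13·12=3588; k=3: 780+0+20·3·12=1500 → min 1500 | C..E: k=3: 0+684+13·3·19=1425; k=4: 468+0+13·12·19=3432 → min 1425.
Length 4: A..D: k=1: 0+1500+16·20·12=5340; k=2: 4160+468+16·13·12=7124; k=3: 1740+0+16·3·12=2316 → min 2316 | B..E: k=2: 0+1425+20·13·19=6365; k=3: 780+684+20·3·19=2604; k=4: 1500+0+20·12·19=6060 → min 2604.
Top-level splits: k=1: (A..A)·(B..E) → 0+2604+16·20·19 = 8684; k=2: (A..B)·(C..E) → 4160+1425+16·13·19 = 9537; k=3: (A..C)·(D..E) → 1740+684+16·3·19 = 3336; k=4: (A..D)·(E..E) → 2316+0+16·12·19 = 5964.
Best split is after C, i.e. k = 3.

3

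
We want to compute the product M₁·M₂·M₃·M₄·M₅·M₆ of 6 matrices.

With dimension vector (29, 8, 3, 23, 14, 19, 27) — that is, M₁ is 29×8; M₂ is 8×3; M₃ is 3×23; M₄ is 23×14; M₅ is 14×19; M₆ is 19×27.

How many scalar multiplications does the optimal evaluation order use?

Adjacent pairs: M₁M₂ = 29·8·3 = 696; M₂M₃ = 8·3·23 = 552; M₃M₄ = 3·23·14 = 966; M₄M₅ = 23·14·19 = 6118; M₅M₆ = 14·19·27 = 7182.
Length 3: M₁..M₃: k=1: 0+552+29·8·23=5888; k=2: 696+0+29·3·23=2697 → min 2697 | M₂..M₄: k=2: 0+966+8·3·14=1302; k=3: 552+0+8·23·14=3128 → min 1302 | M₃..M₅: k=3: 0+6118+3·23·19=7429; k=4: 966+0+3·14·19=1764 → min 1764 | M₄..M₆: k=4: 0+7182+23·14·27=15876; k=5: 6118+0+23·19·27=17917 → min 15876.
Length 4: M₁..M₄: k=1: 0+1302+29·8·14=4550; k=2: 696+966+29·3·14=2880; k=3: 2697+0+29·23·14=12035 → min 2880 | M₂..M₅: k=2: 0+1764+8·3·19=2220; k=3: 552+6118+8·23·19=10166; k=4: 1302+0+8·14·19=3430 → min 2220 | M₃..M₆: k=3: 0+15876+3·23·27=17739; k=4: 966+7182+3·14·27=9282; k=5: 1764+0+3·19·27=3303 → min 3303.
Length 5: M₁..M₅: k=1: 0+2220+29·8·19=6628; k=2: 696+1764+29·3·19=4113; k=3: 2697+6118+29·23·19=21488; k=4: 2880+0+29·14·19=10594 → min 4113 | M₂..M₆: k=2: 0+3303+8·3·27=3951; k=3: 552+15876+8·23·27=21396; k=4: 1302+7182+8·14·27=11508; k=5: 2220+0+8·19·27=6324 → min 3951.
Length 6: M₁..M₆: k=1: 0+3951+29·8·27=10215; k=2: 696+3303+29·3·27=6348; k=3: 2697+15876+29·23·27=36582; k=4: 2880+7182+29·14·27=21024; k=5: 4113+0+29·19·27=18990 → min 6348.
Optimal order: ((M₁·M₂)·(((M₃·M₄)·M₅)·M₆)) with cost 6348.

6348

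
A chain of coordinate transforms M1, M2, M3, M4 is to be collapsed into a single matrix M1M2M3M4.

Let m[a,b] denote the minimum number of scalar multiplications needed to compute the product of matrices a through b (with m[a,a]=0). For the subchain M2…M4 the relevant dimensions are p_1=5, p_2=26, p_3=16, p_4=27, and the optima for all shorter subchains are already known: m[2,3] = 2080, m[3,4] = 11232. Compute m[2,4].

4240

m[2,4] = min over k∈[2,3] of m[2,k]+m[k+1,4]+p_{1}·p_k·p_{4}.
k=2: 0 + 11232 + 5·26·27 = 14742; k=3: 2080 + 0 + 5·16·27 = 4240.
Minimum: 4240 at k=3.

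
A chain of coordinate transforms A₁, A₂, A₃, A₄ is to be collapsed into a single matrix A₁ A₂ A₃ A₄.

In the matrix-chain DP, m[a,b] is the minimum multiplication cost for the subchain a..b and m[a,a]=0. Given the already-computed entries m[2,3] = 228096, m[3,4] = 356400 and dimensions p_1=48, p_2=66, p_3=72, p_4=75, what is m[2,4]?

487296

m[2,4] = min over k∈[2,3] of m[2,k]+m[k+1,4]+p_{1}·p_k·p_{4}.
k=2: 0 + 356400 + 48·66·75 = 594000; k=3: 228096 + 0 + 48·72·75 = 487296.
Minimum: 487296 at k=3.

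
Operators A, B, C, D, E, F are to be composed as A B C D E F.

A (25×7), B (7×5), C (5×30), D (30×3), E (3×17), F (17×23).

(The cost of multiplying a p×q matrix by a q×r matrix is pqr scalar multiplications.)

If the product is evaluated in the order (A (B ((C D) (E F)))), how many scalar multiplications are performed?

(C D): 5×30 by 30×3 → 5×3, cost 5·30·3 = 450
(E F): 3×17 by 17×23 → 3×23, cost 3·17·23 = 1173
((C D) (E F)): 5×3 by 3×23 → 5×23, cost 5·3·23 = 345; cumulative 1968
(B ((C D) (E F))): 7×5 by 5×23 → 7×23, cost 7·5·23 = 805; cumulative 2773
(A (B ((C D) (E F)))): 25×7 by 7×23 → 25×23, cost 25·7·23 = 4025; cumulative 6798
Total: 6798 scalar multiplications.

6798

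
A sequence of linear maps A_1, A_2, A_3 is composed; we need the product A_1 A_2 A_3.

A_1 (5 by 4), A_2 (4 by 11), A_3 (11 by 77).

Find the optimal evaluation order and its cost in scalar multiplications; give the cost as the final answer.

4455

(A_1 (A_2 A_3)): cost 4928.
((A_1 A_2) A_3): cost 4455.
Optimal: ((A_1 A_2) A_3) with cost 4455.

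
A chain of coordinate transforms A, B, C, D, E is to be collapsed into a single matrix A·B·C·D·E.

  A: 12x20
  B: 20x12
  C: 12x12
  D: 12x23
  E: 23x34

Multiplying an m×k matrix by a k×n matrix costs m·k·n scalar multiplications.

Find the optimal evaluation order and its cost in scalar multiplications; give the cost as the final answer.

Adjacent pairs: AB = 12·20·12 = 2880; BC = 20·12·12 = 2880; CD = 12·12·23 = 3312; DE = 12·23·34 = 9384.
Length 3: A..C: k=1: 0+2880+12·20·12=5760; k=2: 2880+0+12·12·12=4608 → min 4608 | B..D: k=2: 0+3312+20·12·23=8832; k=3: 2880+0+20·12·23=8400 → min 8400 | C..E: k=3: 0+9384+12·12·34=14280; k=4: 3312+0+12·23·34=12696 → min 12696.
Length 4: A..D: k=1: 0+8400+12·20·23=13920; k=2: 2880+3312+12·12·23=9504; k=3: 4608+0+12·12·23=7920 → min 7920 | B..E: k=2: 0+12696+20·12·34=20856; k=3: 2880+9384+20·12·34=20424; k=4: 8400+0+20·23·34=24040 → min 20424.
Length 5: A..E: k=1: 0+20424+12·20·34=28584; k=2: 2880+12696+12·12·34=20472; k=3: 4608+9384+12·12·34=18888; k=4: 7920+0+12·23·34=17304 → min 17304.
Optimal parenthesization: ((((A·B)·C)·D)·E) with cost 17304.

17304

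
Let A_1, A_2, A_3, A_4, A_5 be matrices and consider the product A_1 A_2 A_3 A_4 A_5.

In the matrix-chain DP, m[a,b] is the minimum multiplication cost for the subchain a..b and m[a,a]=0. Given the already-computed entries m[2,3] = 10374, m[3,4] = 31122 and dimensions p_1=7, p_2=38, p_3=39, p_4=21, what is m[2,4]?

16107

m[2,4] = min over k∈[2,3] of m[2,k]+m[k+1,4]+p_{1}·p_k·p_{4}.
k=2: 0 + 31122 + 7·38·21 = 36708; k=3: 10374 + 0 + 7·39·21 = 16107.
Minimum: 16107 at k=3.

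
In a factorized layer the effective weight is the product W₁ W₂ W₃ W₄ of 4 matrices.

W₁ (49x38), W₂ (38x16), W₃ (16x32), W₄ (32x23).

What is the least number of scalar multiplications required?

59600

Adjacent pairs: W₁W₂ = 49·38·16 = 29792; W₂W₃ = 38·16·32 = 19456; W₃W₄ = 16·32·23 = 11776.
Length 3: W₁..W₃: k=1: 0+19456+49·38·32=79040; k=2: 29792+0+49·16·32=54880 → min 54880 | W₂..W₄: k=2: 0+11776+38·16·23=25760; k=3: 19456+0+38·32·23=47424 → min 25760.
Length 4: W₁..W₄: k=1: 0+25760+49·38·23=68586; k=2: 29792+11776+49·16·23=59600; k=3: 54880+0+49·32·23=90944 → min 59600.
Optimal order: ((W₁ W₂) (W₃ W₄)) with cost 59600.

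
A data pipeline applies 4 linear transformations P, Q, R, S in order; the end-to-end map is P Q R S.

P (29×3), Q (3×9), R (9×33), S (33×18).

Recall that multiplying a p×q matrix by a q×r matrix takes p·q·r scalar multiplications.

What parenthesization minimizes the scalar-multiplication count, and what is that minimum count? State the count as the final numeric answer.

Adjacent pairs: PQ = 29·3·9 = 783; QR = 3·9·33 = 891; RS = 9·33·18 = 5346.
Length 3: P..R: k=1: 0+891+29·3·33=3762; k=2: 783+0+29·9·33=9396 → min 3762 | Q..S: k=2: 0+5346+3·9·18=5832; k=3: 891+0+3·33·18=2673 → min 2673.
Length 4: P..S: k=1: 0+2673+29·3·18=4239; k=2: 783+5346+29·9·18=10827; k=3: 3762+0+29·33·18=20988 → min 4239.
Optimal parenthesization: (P ((Q R) S)) with cost 4239.

4239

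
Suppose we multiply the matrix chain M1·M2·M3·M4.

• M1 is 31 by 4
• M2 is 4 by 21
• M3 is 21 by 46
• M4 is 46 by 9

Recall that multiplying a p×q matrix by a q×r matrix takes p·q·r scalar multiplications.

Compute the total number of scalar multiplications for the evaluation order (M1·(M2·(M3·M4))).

10566

(M3·M4): 21×46 by 46×9 → 21×9, cost 21·46·9 = 8694
(M2·(M3·M4)): 4×21 by 21×9 → 4×9, cost 4·21·9 = 756; cumulative 9450
(M1·(M2·(M3·M4))): 31×4 by 4×9 → 31×9, cost 31·4·9 = 1116; cumulative 10566
Total: 10566 scalar multiplications.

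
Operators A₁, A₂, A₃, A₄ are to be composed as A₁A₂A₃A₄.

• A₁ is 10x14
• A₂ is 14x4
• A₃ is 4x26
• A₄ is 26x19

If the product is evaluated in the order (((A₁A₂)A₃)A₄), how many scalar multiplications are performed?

(A₁A₂): 10×14 by 14×4 → 10×4, cost 10·14·4 = 560
((A₁A₂)A₃): 10×4 by 4×26 → 10×26, cost 10·4·26 = 1040; cumulative 1600
(((A₁A₂)A₃)A₄): 10×26 by 26×19 → 10×19, cost 10·26·19 = 4940; cumulative 6540
Total: 6540 scalar multiplications.

6540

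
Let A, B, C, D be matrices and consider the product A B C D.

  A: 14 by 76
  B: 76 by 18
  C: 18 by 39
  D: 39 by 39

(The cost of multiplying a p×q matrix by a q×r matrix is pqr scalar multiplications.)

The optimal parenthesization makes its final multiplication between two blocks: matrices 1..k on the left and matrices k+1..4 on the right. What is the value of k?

3

Adjacent pairs: AB = 14·76·18 = 19152; BC = 76·18·39 = 53352; CD = 18·39·39 = 27378.
Length 3: A..C: k=1: 0+53352+14·76·39=94848; k=2: 19152+0+14·18·39=28980 → min 28980 | B..D: k=2: 0+27378+76·18·39=80730; k=3: 53352+0+76·39·39=168948 → min 80730.
Top-level splits: k=1: (A..A)·(B..D) → 0+80730+14·76·39 = 122226; k=2: (A..B)·(C..D) → 19152+27378+14·18·39 = 56358; k=3: (A..C)·(D..D) → 28980+0+14·39·39 = 50274.
Best split is after C, i.e. k = 3.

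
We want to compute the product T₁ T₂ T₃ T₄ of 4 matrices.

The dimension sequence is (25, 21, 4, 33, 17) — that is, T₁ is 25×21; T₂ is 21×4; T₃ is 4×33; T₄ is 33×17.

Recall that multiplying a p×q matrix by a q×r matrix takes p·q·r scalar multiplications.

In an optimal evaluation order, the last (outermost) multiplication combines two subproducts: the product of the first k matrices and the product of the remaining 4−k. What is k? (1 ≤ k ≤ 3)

Adjacent pairs: T₁T₂ = 25·21·4 = 2100; T₂T₃ = 21·4·33 = 2772; T₃T₄ = 4·33·17 = 2244.
Length 3: T₁..T₃: k=1: 0+2772+25·21·33=20097; k=2: 2100+0+25·4·33=5400 → min 5400 | T₂..T₄: k=2: 0+2244+21·4·17=3672; k=3: 2772+0+21·33·17=14553 → min 3672.
Top-level splits: k=1: (T₁..T₁)·(T₂..T₄) → 0+3672+25·21·17 = 12597; k=2: (T₁..T₂)·(T₃..T₄) → 2100+2244+25·4·17 = 6044; k=3: (T₁..T₃)·(T₄..T₄) → 5400+0+25·33·17 = 19425.
Best split is after T₂, i.e. k = 2.

2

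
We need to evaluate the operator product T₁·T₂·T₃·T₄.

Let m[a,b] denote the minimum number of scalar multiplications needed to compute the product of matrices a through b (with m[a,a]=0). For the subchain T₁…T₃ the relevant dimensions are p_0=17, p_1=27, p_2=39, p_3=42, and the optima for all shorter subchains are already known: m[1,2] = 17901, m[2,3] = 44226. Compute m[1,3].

m[1,3] = min over k∈[1,2] of m[1,k]+m[k+1,3]+p_{0}·p_k·p_{3}.
k=1: 0 + 44226 + 17·27·42 = 63504; k=2: 17901 + 0 + 17·39·42 = 45747.
Minimum: 45747 at k=2.

45747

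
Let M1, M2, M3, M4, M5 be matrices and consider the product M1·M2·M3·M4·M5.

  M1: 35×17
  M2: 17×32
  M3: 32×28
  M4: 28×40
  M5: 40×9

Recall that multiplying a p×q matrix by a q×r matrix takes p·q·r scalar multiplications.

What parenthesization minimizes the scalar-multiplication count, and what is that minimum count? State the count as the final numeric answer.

Adjacent pairs: M1M2 = 35·17·32 = 19040; M2M3 = 17·32·28 = 15232; M3M4 = 32·28·40 = 35840; M4M5 = 28·40·9 = 10080.
Length 3: M1..M3: k=1: 0+15232+35·17·28=31892; k=2: 19040+0+35·32·28=50400 → min 31892 | M2..M4: k=2: 0+35840+17·32·40=57600; k=3: 15232+0+17·28·40=34272 → min 34272 | M3..M5: k=3: 0+10080+32·28·9=18144; k=4: 35840+0+32·40·9=47360 → min 18144.
Length 4: M1..M4: k=1: 0+34272+35·17·40=58072; k=2: 19040+35840+35·32·40=99680; k=3: 31892+0+35·28·40=71092 → min 58072 | M2..M5: k=2: 0+18144+17·32·9=23040; k=3: 15232+10080+17·28·9=29596; k=4: 34272+0+17·40·9=40392 → min 23040.
Length 5: M1..M5: k=1: 0+23040+35·17·9=28395; k=2: 19040+18144+35·32·9=47264; k=3: 31892+10080+35·28·9=50792; k=4: 58072+0+35·40·9=70672 → min 28395.
Optimal parenthesization: (M1·(M2·(M3·(M4·M5)))) with cost 28395.

28395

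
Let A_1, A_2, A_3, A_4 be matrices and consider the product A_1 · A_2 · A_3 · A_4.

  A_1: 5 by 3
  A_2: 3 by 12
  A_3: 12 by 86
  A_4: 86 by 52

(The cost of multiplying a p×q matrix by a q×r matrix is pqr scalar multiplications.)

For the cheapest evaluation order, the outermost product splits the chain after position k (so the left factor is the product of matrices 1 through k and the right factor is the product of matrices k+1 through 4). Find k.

1

Adjacent pairs: A_1A_2 = 5·3·12 = 180; A_2A_3 = 3·12·86 = 3096; A_3A_4 = 12·86·52 = 53664.
Length 3: A_1..A_3: k=1: 0+3096+5·3·86=4386; k=2: 180+0+5·12·86=5340 → min 4386 | A_2..A_4: k=2: 0+53664+3·12·52=55536; k=3: 3096+0+3·86·52=16512 → min 16512.
Top-level splits: k=1: (A_1..A_1)·(A_2..A_4) → 0+16512+5·3·52 = 17292; k=2: (A_1..A_2)·(A_3..A_4) → 180+53664+5·12·52 = 56964; k=3: (A_1..A_3)·(A_4..A_4) → 4386+0+5·86·52 = 26746.
Best split is after A_1, i.e. k = 1.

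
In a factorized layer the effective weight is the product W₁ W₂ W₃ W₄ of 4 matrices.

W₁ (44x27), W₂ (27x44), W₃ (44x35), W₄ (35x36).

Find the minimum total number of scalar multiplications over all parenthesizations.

118368

Adjacent pairs: W₁W₂ = 44·27·44 = 52272; W₂W₃ = 27·44·35 = 41580; W₃W₄ = 44·35·36 = 55440.
Length 3: W₁..W₃: k=1: 0+41580+44·27·35=83160; k=2: 52272+0+44·44·35=120032 → min 83160 | W₂..W₄: k=2: 0+55440+27·44·36=98208; k=3: 41580+0+27·35·36=75600 → min 75600.
Length 4: W₁..W₄: k=1: 0+75600+44·27·36=118368; k=2: 52272+55440+44·44·36=177408; k=3: 83160+0+44·35·36=138600 → min 118368.
Optimal order: (W₁ ((W₂ W₃) W₄)) with cost 118368.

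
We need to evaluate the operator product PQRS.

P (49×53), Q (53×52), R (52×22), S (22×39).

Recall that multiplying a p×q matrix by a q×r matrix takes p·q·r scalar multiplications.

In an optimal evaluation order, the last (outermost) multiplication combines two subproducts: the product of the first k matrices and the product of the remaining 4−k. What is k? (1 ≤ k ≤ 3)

3

Adjacent pairs: PQ = 49·53·52 = 135044; QR = 53·52·22 = 60632; RS = 52·22·39 = 44616.
Length 3: P..R: k=1: 0+60632+49·53·22=117766; k=2: 135044+0+49·52·22=191100 → min 117766 | Q..S: k=2: 0+44616+53·52·39=152100; k=3: 60632+0+53·22·39=106106 → min 106106.
Top-level splits: k=1: (P..P)·(Q..S) → 0+106106+49·53·39 = 207389; k=2: (P..Q)·(R..S) → 135044+44616+49·52·39 = 279032; k=3: (P..R)·(S..S) → 117766+0+49·22·39 = 159808.
Best split is after R, i.e. k = 3.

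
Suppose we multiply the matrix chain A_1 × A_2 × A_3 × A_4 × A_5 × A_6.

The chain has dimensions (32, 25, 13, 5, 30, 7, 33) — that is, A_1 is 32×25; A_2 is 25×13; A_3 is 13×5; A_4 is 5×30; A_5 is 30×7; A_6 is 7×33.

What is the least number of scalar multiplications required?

13110

Adjacent pairs: A_1A_2 = 32·25·13 = 10400; A_2A_3 = 25·13·5 = 1625; A_3A_4 = 13·5·30 = 1950; A_4A_5 = 5·30·7 = 1050; A_5A_6 = 30·7·33 = 6930.
Length 3: A_1..A_3: k=1: 0+1625+32·25·5=5625; k=2: 10400+0+32·13·5=12480 → min 5625 | A_2..A_4: k=2: 0+1950+25·13·30=11700; k=3: 1625+0+25·5·30=5375 → min 5375 | A_3..A_5: k=3: 0+1050+13·5·7=1505; k=4: 1950+0+13·30·7=4680 → min 1505 | A_4..A_6: k=4: 0+6930+5·30·33=11880; k=5: 1050+0+5·7·33=2205 → min 2205.
Length 4: A_1..A_4: k=1: 0+5375+32·25·30=29375; k=2: 10400+1950+32·13·30=24830; k=3: 5625+0+32·5·30=10425 → min 10425 | A_2..A_5: k=2: 0+1505+25·13·7=3780; k=3: 1625+1050+25·5·7=3550; k=4: 5375+0+25·30·7=10625 → min 3550 | A_3..A_6: k=3: 0+2205+13·5·33=4350; k=4: 1950+6930+13·30·33=21750; k=5: 1505+0+13·7·33=4508 → min 4350.
Length 5: A_1..A_5: k=1: 0+3550+32·25·7=9150; k=2: 10400+1505+32·13·7=14817; k=3: 5625+1050+32·5·7=7795; k=4: 10425+0+32·30·7=17145 → min 7795 | A_2..A_6: k=2: 0+4350+25·13·33=15075; k=3: 1625+2205+25·5·33=7955; k=4: 5375+6930+25·30·33=37055; k=5: 3550+0+25·7·33=9325 → min 7955.
Length 6: A_1..A_6: k=1: 0+7955+32·25·33=34355; k=2: 10400+4350+32·13·33=28478; k=3: 5625+2205+32·5·33=13110; k=4: 10425+6930+32·30·33=49035; k=5: 7795+0+32·7·33=15187 → min 13110.
Optimal order: ((A_1 × (A_2 × A_3)) × ((A_4 × A_5) × A_6)) with cost 13110.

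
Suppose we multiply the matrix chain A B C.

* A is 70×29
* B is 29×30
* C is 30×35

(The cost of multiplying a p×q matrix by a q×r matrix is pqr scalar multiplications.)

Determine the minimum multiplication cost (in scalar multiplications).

101500

Order (A (B C)): (B C): 29×30 by 30×35 → 29×35, cost 29·30·35 = 30450; (A (B C)): 70×29 by 29×35 → 70×35, cost 70·29·35 = 71050; cumulative 101500. Total 101500.
Order ((A B) C): (A B): 70×29 by 29×30 → 70×30, cost 70·29·30 = 60900; ((A B) C): 70×30 by 30×35 → 70×35, cost 70·30·35 = 73500; cumulative 134400. Total 134400.
Minimum: 101500.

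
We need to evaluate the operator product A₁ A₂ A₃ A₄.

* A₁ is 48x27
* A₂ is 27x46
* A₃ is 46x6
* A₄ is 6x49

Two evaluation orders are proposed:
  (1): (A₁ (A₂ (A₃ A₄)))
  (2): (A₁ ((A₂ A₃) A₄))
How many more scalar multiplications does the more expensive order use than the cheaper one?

58992

Order (1) = (A₁ (A₂ (A₃ A₄))): (A₃ A₄): 46×6 by 6×49 → 46×49, cost 46·6·49 = 13524; (A₂ (A₃ A₄)): 27×46 by 46×49 → 27×49, cost 27·46·49 = 60858; cumulative 74382; (A₁ (A₂ (A₃ A₄))): 48×27 by 27×49 → 48×49, cost 48·27·49 = 63504; cumulative 137886. Total 137886.
Order (2) = (A₁ ((A₂ A₃) A₄)): (A₂ A₃): 27×46 by 46×6 → 27×6, cost 27·46·6 = 7452; ((A₂ A₃) A₄): 27×6 by 6×49 → 27×49, cost 27·6·49 = 7938; cumulative 15390; (A₁ ((A₂ A₃) A₄)): 48×27 by 27×49 → 48×49, cost 48·27·49 = 63504; cumulative 78894. Total 78894.
Difference: |137886 − 78894| = 58992.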